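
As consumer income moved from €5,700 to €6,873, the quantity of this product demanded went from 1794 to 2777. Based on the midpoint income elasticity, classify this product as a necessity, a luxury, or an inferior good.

luxury

%ΔQ = (2777 − 1794)/[(1794+2777)/2] = 983/2285.5 ≈ 0.4301.
%ΔM = (6,873 − 5,700)/[(5,700+6,873)/2] = 1173/6286.5 ≈ 0.1866.
E_I = %ΔQ/%ΔM ≈ 2.305.
E_I > 1: normal good (luxury).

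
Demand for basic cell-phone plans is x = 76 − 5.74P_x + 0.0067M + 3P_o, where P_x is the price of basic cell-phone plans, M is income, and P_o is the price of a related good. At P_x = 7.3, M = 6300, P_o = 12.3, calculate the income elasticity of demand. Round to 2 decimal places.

0.37

First evaluate x: 76 − 5.74(7.3) + 0.0067(6300) + 3(12.3) = 76 − 41.902 + 42.21 + 36.9 = 113.208.
∂x/∂M = +0.0067, so E_I = 0.0067·(6300/113.208) ≈ 0.37.
E_I ∈ (0,1): normal good (necessity).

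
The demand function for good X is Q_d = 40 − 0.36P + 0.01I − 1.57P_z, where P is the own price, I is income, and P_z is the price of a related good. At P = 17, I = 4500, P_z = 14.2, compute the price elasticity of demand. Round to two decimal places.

-0.11

Substituting, Q_d = 40 − 0.36(17) + 0.01(4500) − 1.57(14.2) = 40 − 6.12 + 45 − 22.294 = 56.586.
∂Q_d/∂P = −0.36, so E_p = (−0.36)·(17/56.586) ≈ -0.11.
|E_p| < 1: demand is inelastic.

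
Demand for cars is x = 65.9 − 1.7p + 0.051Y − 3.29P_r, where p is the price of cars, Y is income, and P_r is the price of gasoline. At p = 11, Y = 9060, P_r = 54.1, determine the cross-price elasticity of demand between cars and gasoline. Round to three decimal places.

Evaluating quantity at (p, Y, P_r) gives x = 65.9 − 1.7(11) + 0.051(9060) − 3.29(54.1) = 65.9 − 18.7 + 462.06 − 177.989 = 331.271.
∂x/∂P_r = −3.29, so E_xy = -3.29·(54.1/331.271) ≈ -0.537.
E_xy < 0: the goods are complements.

-0.537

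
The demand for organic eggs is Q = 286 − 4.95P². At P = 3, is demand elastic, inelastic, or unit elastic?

inelastic

At P = 3, Q = 241.45.
dQ/dP = −2·4.95·P = −29.7.
Point elasticity E = (dQ/dP)·(P/Q) = -29.7 × 3/241.45 ≈ -0.369.
|E| ≈ 0.369 < 1, so demand is inelastic.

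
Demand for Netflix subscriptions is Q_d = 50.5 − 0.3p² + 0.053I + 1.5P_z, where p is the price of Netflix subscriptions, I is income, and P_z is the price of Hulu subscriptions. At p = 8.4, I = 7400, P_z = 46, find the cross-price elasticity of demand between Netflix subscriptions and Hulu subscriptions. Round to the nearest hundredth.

0.14

First evaluate Q_d: 50.5 − 0.3(8.4)² + 0.053(7400) + 1.5(46) = 50.5 − 21.168 + 392.2 + 69 = 490.532.
∂Q_d/∂P_z = +1.5, so E_xy = 1.5·(46/490.532) ≈ 0.14.
E_xy > 0: the goods are substitutes.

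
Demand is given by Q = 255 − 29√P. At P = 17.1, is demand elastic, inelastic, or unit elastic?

At P = 17.1, Q = 135.0788.
dQ/dP = −29/(2√P) = −29/(2·4.1352).
Point elasticity E = (dQ/dP)·(P/Q) = -3.5065 × 17.1/135.0788 ≈ -0.444.
|E| ≈ 0.444 < 1, so demand is inelastic.

inelastic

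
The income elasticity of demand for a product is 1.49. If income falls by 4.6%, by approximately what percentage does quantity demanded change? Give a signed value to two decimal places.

-6.85

%ΔQ ≈ E × %ΔI = (1.49) × (-4.6%) ≈ -6.85%.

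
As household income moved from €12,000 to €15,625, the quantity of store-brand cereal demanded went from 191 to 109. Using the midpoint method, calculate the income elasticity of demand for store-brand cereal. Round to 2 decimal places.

-2.08

%ΔQ = (109 − 191)/[(191+109)/2] = -82/150 ≈ -0.5467.
%ΔI = (15,625 − 12,000)/[(12,000+15,625)/2] = 3625/13812.5 ≈ 0.2624.
E_I = %ΔQ/%ΔI ≈ -2.08.
E_I < 0: inferior good.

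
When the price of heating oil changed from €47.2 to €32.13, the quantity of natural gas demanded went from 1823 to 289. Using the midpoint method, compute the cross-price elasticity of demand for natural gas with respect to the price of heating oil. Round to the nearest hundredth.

3.82

%ΔQ_x = (289 − 1823)/[(1823+289)/2] = -1534/1056 ≈ -1.4527.
%ΔP_y = (32.13 − 47.2)/[(47.2+32.13)/2] ≈ -0.3799.
E_xy = -1.4527/-0.3799 ≈ 3.82.
E_xy > 0, so natural gas and heating oil are substitutes.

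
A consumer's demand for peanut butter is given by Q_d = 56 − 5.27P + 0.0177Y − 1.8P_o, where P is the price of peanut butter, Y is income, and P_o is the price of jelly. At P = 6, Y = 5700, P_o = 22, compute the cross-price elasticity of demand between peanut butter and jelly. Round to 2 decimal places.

First evaluate Q_d: 56 − 5.27(6) + 0.0177(5700) − 1.8(22) = 56 − 31.62 + 100.89 − 39.6 = 85.67.
∂Q_d/∂P_o = −1.8, so E_xy = -1.8·(22/85.67) ≈ -0.46.
E_xy < 0: the goods are complements.

-0.46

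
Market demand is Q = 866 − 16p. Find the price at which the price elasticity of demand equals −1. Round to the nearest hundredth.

27.06

For linear demand Q = a − bp, E = −bp/(a − bp). |E| = 1 ⇒ bp = a − bp ⇒ p = a/(2b).
p = 866/(2·16) ≈ 27.06.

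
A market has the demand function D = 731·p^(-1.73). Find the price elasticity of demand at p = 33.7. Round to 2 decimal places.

For a Cobb–Douglas (constant-elasticity) form D = A·p^α·…, the elasticity with respect to p equals the exponent α at every point.
Here the exponent on p is -1.73, so the price elasticity of demand is -1.73.

-1.73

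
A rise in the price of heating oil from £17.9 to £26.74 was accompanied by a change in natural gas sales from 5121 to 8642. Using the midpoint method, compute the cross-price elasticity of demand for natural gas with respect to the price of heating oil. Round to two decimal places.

%ΔQ_x = (8642 − 5121)/[(5121+8642)/2] = 3521/6881.5 ≈ 0.5117.
%ΔP_y = (26.74 − 17.9)/[(17.9+26.74)/2] ≈ 0.3961.
E_xy = 0.5117/0.3961 ≈ 1.29.
E_xy > 0, so natural gas and heating oil are substitutes.

1.29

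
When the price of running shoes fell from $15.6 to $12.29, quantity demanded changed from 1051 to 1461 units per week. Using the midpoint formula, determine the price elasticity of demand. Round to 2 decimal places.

%Δq = (1461 − 1051)/[(1051 + 1461)/2] = 410/1256 ≈ 0.3264.
%Δp = (12.29 − 15.6)/[(15.6 + 12.29)/2] = -3.31/13.945 ≈ -0.2374.
Arc elasticity E = %Δq/%Δp ≈ 0.3264/-0.2374 ≈ -1.38.
|E| > 1: demand is elastic over this range.

-1.38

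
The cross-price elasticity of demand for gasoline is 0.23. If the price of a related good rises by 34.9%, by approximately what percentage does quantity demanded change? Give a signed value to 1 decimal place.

%ΔQ ≈ E × %ΔP_y = (0.23) × (34.9%) ≈ 8.0%.

8.0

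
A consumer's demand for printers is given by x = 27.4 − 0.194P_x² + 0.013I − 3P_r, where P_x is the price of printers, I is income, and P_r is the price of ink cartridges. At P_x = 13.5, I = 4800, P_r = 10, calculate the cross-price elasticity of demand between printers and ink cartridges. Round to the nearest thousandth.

Substituting, x = 27.4 − 0.194(13.5)² + 0.013(4800) − 3(10) = 27.4 − 35.3565 + 62.4 − 30 = 24.4435.
∂x/∂P_r = −3, so E_xy = -3·(10/24.4435) ≈ -1.227.
E_xy < 0: the goods are complements.

-1.227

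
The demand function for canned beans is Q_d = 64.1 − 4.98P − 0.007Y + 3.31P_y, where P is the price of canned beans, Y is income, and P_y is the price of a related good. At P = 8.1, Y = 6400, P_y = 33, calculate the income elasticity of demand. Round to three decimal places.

-0.508

Evaluating quantity at (P, Y, P_y) gives Q_d = 64.1 − 4.98(8.1) − 0.007(6400) + 3.31(33) = 64.1 − 40.338 − 44.8 + 109.23 = 88.192.
∂Q_d/∂Y = −0.007, so E_I = -0.007·(6400/88.192) ≈ -0.508.
E_I < 0: inferior good.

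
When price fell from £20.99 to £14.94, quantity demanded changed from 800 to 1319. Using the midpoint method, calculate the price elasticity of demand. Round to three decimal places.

%Δq = (1319 − 800)/[(800 + 1319)/2] = 519/1059.5 ≈ 0.4899.
%Δp = (14.94 − 20.99)/[(20.99 + 14.94)/2] = -6.05/17.965 ≈ -0.3368.
Arc elasticity E = %Δq/%Δp ≈ 0.4899/-0.3368 ≈ -1.455.
|E| > 1: demand is elastic over this range.

-1.455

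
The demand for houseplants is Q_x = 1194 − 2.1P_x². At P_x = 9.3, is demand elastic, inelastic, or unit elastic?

At P_x = 9.3, Q_x = 1012.371.
dQ_x/dP_x = −2·2.1·P_x = −39.06.
Point elasticity E = (dQ_x/dP_x)·(P_x/Q_x) = -39.06 × 9.3/1012.371 ≈ -0.359.
|E| ≈ 0.359 < 1, so demand is inelastic.

inelastic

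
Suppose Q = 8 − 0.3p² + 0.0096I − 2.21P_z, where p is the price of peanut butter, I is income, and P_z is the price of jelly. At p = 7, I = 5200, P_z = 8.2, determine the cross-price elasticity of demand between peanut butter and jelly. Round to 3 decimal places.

-0.722

Q = 8 − 0.3(7)² + 0.0096(5200) − 2.21(8.2) = 8 − 14.7 + 49.92 − 18.122 = 25.098.
∂Q/∂P_z = −2.21, so E_xy = -2.21·(8.2/25.098) ≈ -0.722.
E_xy < 0: the goods are complements.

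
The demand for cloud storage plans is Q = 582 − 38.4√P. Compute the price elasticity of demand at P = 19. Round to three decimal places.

At P = 19, Q = 414.6183.
dQ/dP = −38.4/(2√P) = −38.4/(2·4.3589).
Point elasticity E = (dQ/dP)·(P/Q) = -4.4048 × 19/414.6183 ≈ -0.202.
|E| < 1, so demand is inelastic at this price.

-0.202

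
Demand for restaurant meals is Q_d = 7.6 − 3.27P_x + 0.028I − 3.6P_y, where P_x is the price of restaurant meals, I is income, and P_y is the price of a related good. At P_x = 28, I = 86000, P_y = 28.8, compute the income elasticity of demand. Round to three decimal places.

Substituting, Q_d = 7.6 − 3.27(28) + 0.028(86000) − 3.6(28.8) = 7.6 − 91.56 + 2408 − 103.68 = 2220.36.
∂Q_d/∂I = +0.028, so E_I = 0.028·(86000/2220.36) ≈ 1.085.
E_I > 1: normal good (luxury).

1.085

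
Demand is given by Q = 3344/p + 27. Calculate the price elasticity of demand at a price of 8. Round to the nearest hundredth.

At p = 8, Q = 445.
dQ/dp = −3344/p² = −52.25.
Point elasticity E = (dQ/dp)·(p/Q) = -52.25 × 8/445 ≈ -0.94.
|E| < 1, so demand is inelastic at this price.

-0.94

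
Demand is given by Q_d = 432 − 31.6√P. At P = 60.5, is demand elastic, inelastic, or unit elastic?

At P = 60.5, Q_d = 186.2097.
dQ_d/dP = −31.6/(2√P) = −31.6/(2·7.7782).
Point elasticity E = (dQ_d/dP)·(P/Q_d) = -2.0313 × 60.5/186.2097 ≈ -0.660.
|E| ≈ 0.660 < 1, so demand is inelastic.

inelastic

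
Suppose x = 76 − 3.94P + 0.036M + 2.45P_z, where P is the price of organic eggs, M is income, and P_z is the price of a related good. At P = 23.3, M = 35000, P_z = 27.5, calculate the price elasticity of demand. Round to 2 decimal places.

Evaluating quantity at (P, M, P_z) gives x = 76 − 3.94(23.3) + 0.036(35000) + 2.45(27.5) = 76 − 91.802 + 1260 + 67.375 = 1311.573.
∂x/∂P = −3.94, so E_p = (−3.94)·(23.3/1311.573) ≈ -0.07.
|E_p| < 1: demand is inelastic.

-0.07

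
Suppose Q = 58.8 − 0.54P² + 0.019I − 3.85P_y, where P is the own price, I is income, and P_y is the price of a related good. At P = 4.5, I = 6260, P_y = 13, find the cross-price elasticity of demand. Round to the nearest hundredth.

-0.43

Substituting, Q = 58.8 − 0.54(4.5)² + 0.019(6260) − 3.85(13) = 58.8 − 10.935 + 118.94 − 50.05 = 116.755.
∂Q/∂P_y = −3.85, so E_xy = -3.85·(13/116.755) ≈ -0.43.
E_xy < 0: the goods are complements.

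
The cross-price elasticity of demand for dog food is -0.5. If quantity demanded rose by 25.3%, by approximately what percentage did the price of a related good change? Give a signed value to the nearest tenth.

%ΔQ ≈ E × %ΔP_y ⇒ %ΔP_y = %ΔQ / E = (25.3%)/(-0.5) = -50.6%.

-50.6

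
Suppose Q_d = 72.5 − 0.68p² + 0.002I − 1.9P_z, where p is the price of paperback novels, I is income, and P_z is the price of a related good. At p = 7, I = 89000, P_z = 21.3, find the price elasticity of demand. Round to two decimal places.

-0.38

Q_d = 72.5 − 0.68(7)² + 0.002(89000) − 1.9(21.3) = 72.5 − 33.32 + 178 − 40.47 = 176.71.
∂Q_d/∂p = −2·0.68·p = -9.52, so E_p = -9.52·(7/176.71) ≈ -0.38.
|E_p| < 1: demand is inelastic.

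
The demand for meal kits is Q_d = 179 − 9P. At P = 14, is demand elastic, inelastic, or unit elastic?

elastic

At P = 14, Q_d = 53.
dQ_d/dP = −9.
Point elasticity E = (dQ_d/dP)·(P/Q_d) = -9 × 14/53 ≈ -2.377.
|E| ≈ 2.377 > 1, so demand is elastic.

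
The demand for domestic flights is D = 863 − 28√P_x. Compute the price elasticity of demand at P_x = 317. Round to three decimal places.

At P_x = 317, D = 364.4742.
dD/dP_x = −28/(2√P_x) = −28/(2·17.8045).
Point elasticity E = (dD/dP_x)·(P_x/D) = -0.7863 × 317/364.4742 ≈ -0.684.
|E| < 1, so demand is inelastic at this price.

-0.684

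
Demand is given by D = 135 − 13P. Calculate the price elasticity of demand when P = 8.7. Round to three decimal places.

-5.164

At P = 8.7, D = 21.9.
dD/dP = −13.
Point elasticity E = (dD/dP)·(P/D) = -13 × 8.7/21.9 ≈ -5.164.
|E| > 1, so demand is elastic at this price.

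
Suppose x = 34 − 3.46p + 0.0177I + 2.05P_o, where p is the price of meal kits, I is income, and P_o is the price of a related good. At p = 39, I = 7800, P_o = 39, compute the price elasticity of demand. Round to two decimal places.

At the given point, x = 34 − 3.46(39) + 0.0177(7800) + 2.05(39) = 34 − 134.94 + 138.06 + 79.95 = 117.07.
∂x/∂p = −3.46, so E_p = (−3.46)·(39/117.07) ≈ -1.15.
|E_p| > 1: demand is elastic.

-1.15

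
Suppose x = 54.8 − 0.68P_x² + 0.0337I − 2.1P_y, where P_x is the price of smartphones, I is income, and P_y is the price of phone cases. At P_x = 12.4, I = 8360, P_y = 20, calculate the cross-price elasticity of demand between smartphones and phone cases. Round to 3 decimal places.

At the given point, x = 54.8 − 0.68(12.4)² + 0.0337(8360) − 2.1(20) = 54.8 − 104.5568 + 281.732 − 42 = 189.9752.
∂x/∂P_y = −2.1, so E_xy = -2.1·(20/189.9752) ≈ -0.221.
E_xy < 0: the goods are complements.

-0.221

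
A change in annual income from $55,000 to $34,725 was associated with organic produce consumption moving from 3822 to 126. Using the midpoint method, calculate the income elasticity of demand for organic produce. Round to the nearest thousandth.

%ΔQ = (126 − 3822)/[(3822+126)/2] = -3696/1974 ≈ -1.8723.
%ΔM = (34,725 − 55,000)/[(55,000+34,725)/2] = -20275/44862.5 ≈ -0.4519.
E_I = %ΔQ/%ΔM ≈ 4.143.
E_I > 1: normal good (luxury).

4.143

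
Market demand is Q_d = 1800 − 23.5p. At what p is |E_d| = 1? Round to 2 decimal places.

38.30

For linear demand Q_d = a − bp, E = −bp/(a − bp). |E| = 1 ⇒ bp = a − bp ⇒ p = a/(2b).
p = 1800/(2·23.5) ≈ 38.30.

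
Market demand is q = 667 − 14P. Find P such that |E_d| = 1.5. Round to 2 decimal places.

28.59

Set −bP/(a − bP) = −1.5 ⇒ bP = 1.5(a − bP) ⇒ bP(1+1.5) = 1.5·a.
P = 1.5·667/(14·2.5) ≈ 28.59.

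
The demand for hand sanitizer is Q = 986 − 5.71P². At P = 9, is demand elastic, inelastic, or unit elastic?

elastic

At P = 9, Q = 523.49.
dQ/dP = −2·5.71·P = −102.78.
Point elasticity E = (dQ/dP)·(P/Q) = -102.78 × 9/523.49 ≈ -1.767.
|E| ≈ 1.767 > 1, so demand is elastic.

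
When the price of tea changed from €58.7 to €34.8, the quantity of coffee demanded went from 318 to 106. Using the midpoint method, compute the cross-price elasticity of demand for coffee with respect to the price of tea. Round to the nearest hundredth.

1.96

%ΔQ_x = (106 − 318)/[(318+106)/2] = -212/212 ≈ -1.0000.
%ΔP_y = (34.8 − 58.7)/[(58.7+34.8)/2] ≈ -0.5112.
E_xy = -1.0000/-0.5112 ≈ 1.96.
E_xy > 0, so coffee and tea are substitutes.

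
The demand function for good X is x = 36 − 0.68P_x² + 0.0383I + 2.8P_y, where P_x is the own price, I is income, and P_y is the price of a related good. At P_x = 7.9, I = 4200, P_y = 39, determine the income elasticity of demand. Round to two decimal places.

0.61

Evaluating quantity at (P_x, I, P_y) gives x = 36 − 0.68(7.9)² + 0.0383(4200) + 2.8(39) = 36 − 42.4388 + 160.86 + 109.2 = 263.6212.
∂x/∂I = +0.0383, so E_I = 0.0383·(4200/263.6212) ≈ 0.61.
E_I ∈ (0,1): normal good (necessity).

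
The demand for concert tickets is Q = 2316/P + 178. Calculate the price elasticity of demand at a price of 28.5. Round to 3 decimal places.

-0.313

At P = 28.5, Q = 259.2632.
dQ/dP = −2316/P² = −2.8513.
Point elasticity E = (dQ/dP)·(P/Q) = -2.8513 × 28.5/259.2632 ≈ -0.313.
|E| < 1, so demand is inelastic at this price.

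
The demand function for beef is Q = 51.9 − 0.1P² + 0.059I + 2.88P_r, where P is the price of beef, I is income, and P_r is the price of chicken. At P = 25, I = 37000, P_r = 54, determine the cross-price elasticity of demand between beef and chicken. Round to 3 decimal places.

Q = 51.9 − 0.1(25)² + 0.059(37000) + 2.88(54) = 51.9 − 62.5 + 2183 + 155.52 = 2327.92.
∂Q/∂P_r = +2.88, so E_xy = 2.88·(54/2327.92) ≈ 0.067.
E_xy > 0: the goods are substitutes.

0.067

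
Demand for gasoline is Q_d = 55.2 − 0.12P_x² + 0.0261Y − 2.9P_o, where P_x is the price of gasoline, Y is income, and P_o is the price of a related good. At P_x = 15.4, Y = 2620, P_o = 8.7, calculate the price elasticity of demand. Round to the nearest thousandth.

First evaluate Q_d: 55.2 − 0.12(15.4)² + 0.0261(2620) − 2.9(8.7) = 55.2 − 28.4592 + 68.382 − 25.23 = 69.8928.
∂Q_d/∂P_x = −2·0.12·P_x = -3.696, so E_p = -3.696·(15.4/69.8928) ≈ -0.814.
|E_p| < 1: demand is inelastic.

-0.814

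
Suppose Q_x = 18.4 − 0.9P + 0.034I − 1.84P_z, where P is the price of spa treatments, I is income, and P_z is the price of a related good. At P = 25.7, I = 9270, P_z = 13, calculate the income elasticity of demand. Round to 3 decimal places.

First evaluate Q_x: 18.4 − 0.9(25.7) + 0.034(9270) − 1.84(13) = 18.4 − 23.13 + 315.18 − 23.92 = 286.53.
∂Q_x/∂I = +0.034, so E_I = 0.034·(9270/286.53) ≈ 1.100.
E_I > 1: normal good (luxury).

1.100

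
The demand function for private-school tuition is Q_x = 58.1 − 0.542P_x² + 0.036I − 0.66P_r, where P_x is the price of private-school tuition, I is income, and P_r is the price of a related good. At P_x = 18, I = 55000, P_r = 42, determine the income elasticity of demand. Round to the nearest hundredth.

1.08

First evaluate Q_x: 58.1 − 0.542(18)² + 0.036(55000) − 0.66(42) = 58.1 − 175.608 + 1980 − 27.72 = 1834.772.
∂Q_x/∂I = +0.036, so E_I = 0.036·(55000/1834.772) ≈ 1.08.
E_I > 1: normal good (luxury).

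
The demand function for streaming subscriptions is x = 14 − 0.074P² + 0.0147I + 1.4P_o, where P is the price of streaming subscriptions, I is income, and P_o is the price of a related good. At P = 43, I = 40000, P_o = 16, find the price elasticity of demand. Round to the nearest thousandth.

-0.561

x = 14 − 0.074(43)² + 0.0147(40000) + 1.4(16) = 14 − 136.826 + 588 + 22.4 = 487.574.
∂x/∂P = −2·0.074·P = -6.364, so E_p = -6.364·(43/487.574) ≈ -0.561.
|E_p| < 1: demand is inelastic.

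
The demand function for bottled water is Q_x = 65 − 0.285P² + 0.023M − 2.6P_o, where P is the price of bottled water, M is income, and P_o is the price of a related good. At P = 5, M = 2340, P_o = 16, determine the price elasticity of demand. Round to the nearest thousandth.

-0.203

Evaluating quantity at (P, M, P_o) gives Q_x = 65 − 0.285(5)² + 0.023(2340) − 2.6(16) = 65 − 7.125 + 53.82 − 41.6 = 70.095.
∂Q_x/∂P = −2·0.285·P = -2.85, so E_p = -2.85·(5/70.095) ≈ -0.203.
|E_p| < 1: demand is inelastic.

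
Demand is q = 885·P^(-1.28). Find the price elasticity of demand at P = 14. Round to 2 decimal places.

For a Cobb–Douglas (constant-elasticity) form q = A·P^α·…, the elasticity with respect to P equals the exponent α at every point.
Here the exponent on P is -1.28, so the price elasticity of demand is -1.28.

-1.28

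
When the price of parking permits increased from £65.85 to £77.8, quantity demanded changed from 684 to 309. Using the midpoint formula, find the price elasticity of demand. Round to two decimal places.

-4.54

%ΔQ = (309 − 684)/[(684 + 309)/2] = -375/496.5 ≈ -0.7553.
%ΔP = (77.8 − 65.85)/[(65.85 + 77.8)/2] = 11.95/71.825 ≈ 0.1664.
Arc elasticity E = %ΔQ/%ΔP ≈ -0.7553/0.1664 ≈ -4.54.
|E| > 1: demand is elastic over this range.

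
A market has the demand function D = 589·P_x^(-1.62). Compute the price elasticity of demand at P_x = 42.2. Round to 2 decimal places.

-1.62

For a Cobb–Douglas (constant-elasticity) form D = A·P_x^α·…, the elasticity with respect to P_x equals the exponent α at every point.
Here the exponent on P_x is -1.62, so the price elasticity of demand is -1.62.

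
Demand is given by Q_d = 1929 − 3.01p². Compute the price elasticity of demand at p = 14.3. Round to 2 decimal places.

-0.94

At p = 14.3, Q_d = 1313.4851.
dQ_d/dp = −2·3.01·p = −86.086.
Point elasticity E = (dQ_d/dp)·(p/Q_d) = -86.086 × 14.3/1313.4851 ≈ -0.94.
|E| < 1, so demand is inelastic at this price.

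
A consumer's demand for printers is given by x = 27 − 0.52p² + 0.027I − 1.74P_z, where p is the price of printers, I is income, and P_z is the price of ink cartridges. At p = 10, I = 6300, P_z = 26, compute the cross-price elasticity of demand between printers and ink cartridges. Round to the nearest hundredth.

Evaluating quantity at (p, I, P_z) gives x = 27 − 0.52(10)² + 0.027(6300) − 1.74(26) = 27 − 52 + 170.1 − 45.24 = 99.86.
∂x/∂P_z = −1.74, so E_xy = -1.74·(26/99.86) ≈ -0.45.
E_xy < 0: the goods are complements.

-0.45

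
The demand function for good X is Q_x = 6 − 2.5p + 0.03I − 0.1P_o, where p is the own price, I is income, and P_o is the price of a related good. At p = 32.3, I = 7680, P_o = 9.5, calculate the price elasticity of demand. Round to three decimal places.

-0.522

Evaluating quantity at (p, I, P_o) gives Q_x = 6 − 2.5(32.3) + 0.03(7680) − 0.1(9.5) = 6 − 80.75 + 230.4 − 0.95 = 154.7.
∂Q_x/∂p = −2.5, so E_p = (−2.5)·(32.3/154.7) ≈ -0.522.
|E_p| < 1: demand is inelastic.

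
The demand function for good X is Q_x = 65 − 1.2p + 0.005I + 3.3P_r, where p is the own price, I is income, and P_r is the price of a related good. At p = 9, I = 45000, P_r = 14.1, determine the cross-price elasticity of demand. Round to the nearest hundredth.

Substituting, Q_x = 65 − 1.2(9) + 0.005(45000) + 3.3(14.1) = 65 − 10.8 + 225 + 46.53 = 325.73.
∂Q_x/∂P_r = +3.3, so E_xy = 3.3·(14.1/325.73) ≈ 0.14.
E_xy > 0: the goods are substitutes.

0.14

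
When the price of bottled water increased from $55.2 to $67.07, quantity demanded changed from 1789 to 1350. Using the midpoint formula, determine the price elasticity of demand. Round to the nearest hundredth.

%Δq = (1350 − 1789)/[(1789 + 1350)/2] = -439/1569.5 ≈ -0.2797.
%ΔP = (67.07 − 55.2)/[(55.2 + 67.07)/2] = 11.87/61.135 ≈ 0.1942.
Arc elasticity E = %Δq/%ΔP ≈ -0.2797/0.1942 ≈ -1.44.
|E| > 1: demand is elastic over this range.

-1.44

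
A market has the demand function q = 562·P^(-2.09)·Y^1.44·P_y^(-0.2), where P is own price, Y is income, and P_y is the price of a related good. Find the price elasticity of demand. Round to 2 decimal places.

For a Cobb–Douglas (constant-elasticity) form q = A·P^α·…, the elasticity with respect to P equals the exponent α at every point.
Here the exponent on P is -2.09, so the price elasticity of demand is -2.09.

-2.09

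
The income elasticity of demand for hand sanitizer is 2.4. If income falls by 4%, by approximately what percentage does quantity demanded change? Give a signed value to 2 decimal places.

-9.60

%ΔQ ≈ E × %ΔI = (2.4) × (-4%) = -9.60%.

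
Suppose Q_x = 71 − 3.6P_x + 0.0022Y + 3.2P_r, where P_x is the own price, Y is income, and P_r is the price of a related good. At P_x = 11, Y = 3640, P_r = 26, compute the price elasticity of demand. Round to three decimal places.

Substituting, Q_x = 71 − 3.6(11) + 0.0022(3640) + 3.2(26) = 71 − 39.6 + 8.008 + 83.2 = 122.608.
∂Q_x/∂P_x = −3.6, so E_p = (−3.6)·(11/122.608) ≈ -0.323.
|E_p| < 1: demand is inelastic.

-0.323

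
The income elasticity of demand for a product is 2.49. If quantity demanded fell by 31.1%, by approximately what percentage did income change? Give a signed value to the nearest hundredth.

%ΔQ ≈ E × %ΔI ⇒ %ΔI = %ΔQ / E = (-31.1%)/(2.49) ≈ -12.49%.

-12.49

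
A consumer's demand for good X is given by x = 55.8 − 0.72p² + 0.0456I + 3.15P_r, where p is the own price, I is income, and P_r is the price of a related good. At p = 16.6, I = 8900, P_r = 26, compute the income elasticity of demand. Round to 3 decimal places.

x = 55.8 − 0.72(16.6)² + 0.0456(8900) + 3.15(26) = 55.8 − 198.4032 + 405.84 + 81.9 = 345.1368.
∂x/∂I = +0.0456, so E_I = 0.0456·(8900/345.1368) ≈ 1.176.
E_I > 1: normal good (luxury).

1.176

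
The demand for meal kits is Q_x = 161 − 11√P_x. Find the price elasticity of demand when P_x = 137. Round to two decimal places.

-2.00

At P_x = 137, Q_x = 32.2483.
dQ_x/dP_x = −11/(2√P_x) = −11/(2·11.7047).
Point elasticity E = (dQ_x/dP_x)·(P_x/Q_x) = -0.4699 × 137/32.2483 ≈ -2.00.
|E| > 1, so demand is elastic at this price.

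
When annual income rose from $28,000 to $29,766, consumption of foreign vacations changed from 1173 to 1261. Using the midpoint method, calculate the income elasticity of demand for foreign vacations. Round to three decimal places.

1.183

%ΔQ = (1261 − 1173)/[(1173+1261)/2] = 88/1217 ≈ 0.0723.
%ΔI = (29,766 − 28,000)/[(28,000+29,766)/2] = 1766/28883 ≈ 0.0611.
E_I = %ΔQ/%ΔI ≈ 1.183.
E_I > 1: normal good (luxury).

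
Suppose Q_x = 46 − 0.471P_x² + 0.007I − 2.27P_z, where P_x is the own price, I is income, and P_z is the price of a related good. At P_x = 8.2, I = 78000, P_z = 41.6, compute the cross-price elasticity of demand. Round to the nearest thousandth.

-0.203

First evaluate Q_x: 46 − 0.471(8.2)² + 0.007(78000) − 2.27(41.6) = 46 − 31.67 + 546 − 94.432 = 465.898.
∂Q_x/∂P_z = −2.27, so E_xy = -2.27·(41.6/465.898) ≈ -0.203.
E_xy < 0: the goods are complements.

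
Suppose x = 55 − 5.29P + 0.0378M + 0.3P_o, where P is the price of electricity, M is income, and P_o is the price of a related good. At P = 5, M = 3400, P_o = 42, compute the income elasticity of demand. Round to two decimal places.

0.76

Evaluating quantity at (P, M, P_o) gives x = 55 − 5.29(5) + 0.0378(3400) + 0.3(42) = 55 − 26.45 + 128.52 + 12.6 = 169.67.
∂x/∂M = +0.0378, so E_I = 0.0378·(3400/169.67) ≈ 0.76.
E_I ∈ (0,1): normal good (necessity).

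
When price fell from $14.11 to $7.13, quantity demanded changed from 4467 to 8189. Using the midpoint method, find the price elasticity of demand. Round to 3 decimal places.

-0.895

%Δq = (8189 − 4467)/[(4467 + 8189)/2] = 3722/6328 ≈ 0.5882.
%Δp = (7.13 − 14.11)/[(14.11 + 7.13)/2] = -6.98/10.62 ≈ -0.6573.
Arc elasticity E = %Δq/%Δp ≈ 0.5882/-0.6573 ≈ -0.895.
|E| < 1: demand is inelastic over this range.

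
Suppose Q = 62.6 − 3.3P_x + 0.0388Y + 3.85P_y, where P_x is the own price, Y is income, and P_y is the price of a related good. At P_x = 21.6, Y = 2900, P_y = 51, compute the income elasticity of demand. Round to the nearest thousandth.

0.375

At the given point, Q = 62.6 − 3.3(21.6) + 0.0388(2900) + 3.85(51) = 62.6 − 71.28 + 112.52 + 196.35 = 300.19.
∂Q/∂Y = +0.0388, so E_I = 0.0388·(2900/300.19) ≈ 0.375.
E_I ∈ (0,1): normal good (necessity).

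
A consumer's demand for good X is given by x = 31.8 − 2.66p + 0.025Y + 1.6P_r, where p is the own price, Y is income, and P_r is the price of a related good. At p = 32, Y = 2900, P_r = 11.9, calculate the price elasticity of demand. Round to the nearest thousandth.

-2.227

At the given point, x = 31.8 − 2.66(32) + 0.025(2900) + 1.6(11.9) = 31.8 − 85.12 + 72.5 + 19.04 = 38.22.
∂x/∂p = −2.66, so E_p = (−2.66)·(32/38.22) ≈ -2.227.
|E_p| > 1: demand is elastic.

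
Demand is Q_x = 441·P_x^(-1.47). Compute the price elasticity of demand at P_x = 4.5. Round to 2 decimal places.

-1.47

For a Cobb–Douglas (constant-elasticity) form Q_x = A·P_x^α·…, the elasticity with respect to P_x equals the exponent α at every point.
Here the exponent on P_x is -1.47, so the price elasticity of demand is -1.47.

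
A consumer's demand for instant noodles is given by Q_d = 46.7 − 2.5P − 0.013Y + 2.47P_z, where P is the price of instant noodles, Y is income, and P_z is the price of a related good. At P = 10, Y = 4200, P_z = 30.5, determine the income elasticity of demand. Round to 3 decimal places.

-1.287

Substituting, Q_d = 46.7 − 2.5(10) − 0.013(4200) + 2.47(30.5) = 46.7 − 25 − 54.6 + 75.335 = 42.435.
∂Q_d/∂Y = −0.013, so E_I = -0.013·(4200/42.435) ≈ -1.287.
E_I < 0: inferior good.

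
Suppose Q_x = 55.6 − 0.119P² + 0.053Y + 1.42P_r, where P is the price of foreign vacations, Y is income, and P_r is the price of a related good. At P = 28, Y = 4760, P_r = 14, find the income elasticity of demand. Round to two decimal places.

1.08

First evaluate Q_x: 55.6 − 0.119(28)² + 0.053(4760) + 1.42(14) = 55.6 − 93.296 + 252.28 + 19.88 = 234.464.
∂Q_x/∂Y = +0.053, so E_I = 0.053·(4760/234.464) ≈ 1.08.
E_I > 1: normal good (luxury).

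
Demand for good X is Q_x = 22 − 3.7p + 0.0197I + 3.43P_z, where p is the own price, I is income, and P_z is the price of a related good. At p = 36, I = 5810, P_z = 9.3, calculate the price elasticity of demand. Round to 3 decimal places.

Q_x = 22 − 3.7(36) + 0.0197(5810) + 3.43(9.3) = 22 − 133.2 + 114.457 + 31.899 = 35.156.
∂Q_x/∂p = −3.7, so E_p = (−3.7)·(36/35.156) ≈ -3.789.
|E_p| > 1: demand is elastic.

-3.789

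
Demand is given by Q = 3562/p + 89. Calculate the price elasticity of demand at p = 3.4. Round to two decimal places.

-0.92

At p = 3.4, Q = 1136.6471.
dQ/dp = −3562/p² = −308.1315.
Point elasticity E = (dQ/dp)·(p/Q) = -308.1315 × 3.4/1136.6471 ≈ -0.92.
|E| < 1, so demand is inelastic at this price.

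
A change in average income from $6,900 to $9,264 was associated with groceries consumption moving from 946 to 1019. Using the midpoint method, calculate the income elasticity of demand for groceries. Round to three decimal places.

%ΔQ = (1019 − 946)/[(946+1019)/2] = 73/982.5 ≈ 0.0743.
%ΔI = (9,264 − 6,900)/[(6,900+9,264)/2] = 2364/8082 ≈ 0.2925.
E_I = %ΔQ/%ΔI ≈ 0.254.
E_I ∈ (0,1): normal good (necessity).

0.254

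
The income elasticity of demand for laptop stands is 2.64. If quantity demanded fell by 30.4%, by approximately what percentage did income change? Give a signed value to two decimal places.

%ΔQ ≈ E × %ΔI ⇒ %ΔI = %ΔQ / E = (-30.4%)/(2.64) ≈ -11.52%.

-11.52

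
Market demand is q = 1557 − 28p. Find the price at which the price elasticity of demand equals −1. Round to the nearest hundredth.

27.80

For linear demand q = a − bp, E = −bp/(a − bp). |E| = 1 ⇒ bp = a − bp ⇒ p = a/(2b).
p = 1557/(2·28) ≈ 27.80.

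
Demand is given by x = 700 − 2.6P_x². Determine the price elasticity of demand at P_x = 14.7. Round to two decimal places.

-8.13

At P_x = 14.7, x = 138.166.
dx/dP_x = −2·2.6·P_x = −76.44.
Point elasticity E = (dx/dP_x)·(P_x/x) = -76.44 × 14.7/138.166 ≈ -8.13.
|E| > 1, so demand is elastic at this price.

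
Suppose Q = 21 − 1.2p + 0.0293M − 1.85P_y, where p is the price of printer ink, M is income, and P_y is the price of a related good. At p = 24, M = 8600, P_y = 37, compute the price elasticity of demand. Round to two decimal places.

Substituting, Q = 21 − 1.2(24) + 0.0293(8600) − 1.85(37) = 21 − 28.8 + 251.98 − 68.45 = 175.73.
∂Q/∂p = −1.2, so E_p = (−1.2)·(24/175.73) ≈ -0.16.
|E_p| < 1: demand is inelastic.

-0.16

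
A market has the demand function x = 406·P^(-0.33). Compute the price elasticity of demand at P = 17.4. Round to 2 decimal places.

-0.33

For a Cobb–Douglas (constant-elasticity) form x = A·P^α·…, the elasticity with respect to P equals the exponent α at every point.
Here the exponent on P is -0.33, so the price elasticity of demand is -0.33.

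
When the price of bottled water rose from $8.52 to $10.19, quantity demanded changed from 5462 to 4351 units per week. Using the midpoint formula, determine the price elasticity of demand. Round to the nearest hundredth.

%Δq = (4351 − 5462)/[(5462 + 4351)/2] = -1111/4906.5 ≈ -0.2264.
%Δp = (10.19 − 8.52)/[(8.52 + 10.19)/2] = 1.67/9.355 ≈ 0.1785.
Arc elasticity E = %Δq/%Δp ≈ -0.2264/0.1785 ≈ -1.27.
|E| > 1: demand is elastic over this range.

-1.27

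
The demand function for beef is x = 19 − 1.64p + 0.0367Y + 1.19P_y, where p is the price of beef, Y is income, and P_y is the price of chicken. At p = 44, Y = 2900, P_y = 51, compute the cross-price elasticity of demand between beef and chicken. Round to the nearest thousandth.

Evaluating quantity at (p, Y, P_y) gives x = 19 − 1.64(44) + 0.0367(2900) + 1.19(51) = 19 − 72.16 + 106.43 + 60.69 = 113.96.
∂x/∂P_y = +1.19, so E_xy = 1.19·(51/113.96) ≈ 0.533.
E_xy > 0: the goods are substitutes.

0.533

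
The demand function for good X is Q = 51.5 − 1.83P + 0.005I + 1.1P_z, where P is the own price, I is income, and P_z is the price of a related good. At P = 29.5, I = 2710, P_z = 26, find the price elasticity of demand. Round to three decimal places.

-1.361

Substituting, Q = 51.5 − 1.83(29.5) + 0.005(2710) + 1.1(26) = 51.5 − 53.985 + 13.55 + 28.6 = 39.665.
∂Q/∂P = −1.83, so E_p = (−1.83)·(29.5/39.665) ≈ -1.361.
|E_p| > 1: demand is elastic.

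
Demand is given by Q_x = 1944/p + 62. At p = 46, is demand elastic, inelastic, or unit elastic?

At p = 46, Q_x = 104.2609.
dQ_x/dp = −1944/p² = −0.9187.
Point elasticity E = (dQ_x/dp)·(p/Q_x) = -0.9187 × 46/104.2609 ≈ -0.405.
|E| ≈ 0.405 < 1, so demand is inelastic.

inelastic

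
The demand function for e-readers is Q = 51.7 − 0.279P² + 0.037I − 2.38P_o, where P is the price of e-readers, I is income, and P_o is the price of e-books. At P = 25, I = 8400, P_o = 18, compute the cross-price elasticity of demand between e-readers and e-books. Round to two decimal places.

Substituting, Q = 51.7 − 0.279(25)² + 0.037(8400) − 2.38(18) = 51.7 − 174.375 + 310.8 − 42.84 = 145.285.
∂Q/∂P_o = −2.38, so E_xy = -2.38·(18/145.285) ≈ -0.29.
E_xy < 0: the goods are complements.

-0.29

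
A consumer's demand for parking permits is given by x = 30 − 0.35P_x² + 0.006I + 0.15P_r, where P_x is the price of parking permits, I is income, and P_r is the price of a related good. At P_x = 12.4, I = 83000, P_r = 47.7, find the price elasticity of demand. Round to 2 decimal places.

-0.22

Evaluating quantity at (P_x, I, P_r) gives x = 30 − 0.35(12.4)² + 0.006(83000) + 0.15(47.7) = 30 − 53.816 + 498 + 7.155 = 481.339.
∂x/∂P_x = −2·0.35·P_x = -8.68, so E_p = -8.68·(12.4/481.339) ≈ -0.22.
|E_p| < 1: demand is inelastic.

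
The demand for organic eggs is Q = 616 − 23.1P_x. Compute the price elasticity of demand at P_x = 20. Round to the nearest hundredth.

At P_x = 20, Q = 154.
dQ/dP_x = −23.1.
Point elasticity E = (dQ/dP_x)·(P_x/Q) = -23.1 × 20/154 ≈ -3.00.
|E| > 1, so demand is elastic at this price.

-3.00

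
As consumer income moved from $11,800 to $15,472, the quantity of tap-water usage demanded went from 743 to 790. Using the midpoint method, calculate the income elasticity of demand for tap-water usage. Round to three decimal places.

%ΔQ = (790 − 743)/[(743+790)/2] = 47/766.5 ≈ 0.0613.
%ΔI = (15,472 − 11,800)/[(11,800+15,472)/2] = 3672/13636 ≈ 0.2693.
E_I = %ΔQ/%ΔI ≈ 0.228.
E_I ∈ (0,1): normal good (necessity).

0.228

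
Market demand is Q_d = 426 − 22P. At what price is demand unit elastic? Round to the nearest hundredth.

9.68

For linear demand Q_d = a − bP, E = −bP/(a − bP). |E| = 1 ⇒ bP = a − bP ⇒ P = a/(2b).
P = 426/(2·22) ≈ 9.68.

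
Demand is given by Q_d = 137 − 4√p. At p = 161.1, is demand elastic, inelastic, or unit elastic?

At p = 161.1, Q_d = 86.2299.
dQ_d/dp = −4/(2√p) = −4/(2·12.6925).
Point elasticity E = (dQ_d/dp)·(p/Q_d) = -0.1576 × 161.1/86.2299 ≈ -0.294.
|E| ≈ 0.294 < 1, so demand is inelastic.

inelastic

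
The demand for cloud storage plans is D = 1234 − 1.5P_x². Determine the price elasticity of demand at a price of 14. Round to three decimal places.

-0.626

At P_x = 14, D = 940.
dD/dP_x = −2·1.5·P_x = −42.
Point elasticity E = (dD/dP_x)·(P_x/D) = -42 × 14/940 ≈ -0.626.
|E| < 1, so demand is inelastic at this price.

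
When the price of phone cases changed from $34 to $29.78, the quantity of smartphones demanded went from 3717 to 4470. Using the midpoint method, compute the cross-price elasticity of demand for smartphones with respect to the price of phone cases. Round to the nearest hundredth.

%ΔQ_x = (4470 − 3717)/[(3717+4470)/2] = 753/4093.5 ≈ 0.1840.
%ΔP_y = (29.78 − 34)/[(34+29.78)/2] ≈ -0.1323.
E_xy = 0.1840/-0.1323 ≈ -1.39.
E_xy < 0, so smartphones and phone cases are complements.

-1.39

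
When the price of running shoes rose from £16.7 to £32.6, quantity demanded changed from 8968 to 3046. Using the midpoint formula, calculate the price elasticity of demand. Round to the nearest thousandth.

-1.528

%ΔQ = (3046 − 8968)/[(8968 + 3046)/2] = -5922/6007 ≈ -0.9858.
%Δp = (32.6 − 16.7)/[(16.7 + 32.6)/2] = 15.9/24.65 ≈ 0.6450.
Arc elasticity E = %ΔQ/%Δp ≈ -0.9858/0.6450 ≈ -1.528.
|E| > 1: demand is elastic over this range.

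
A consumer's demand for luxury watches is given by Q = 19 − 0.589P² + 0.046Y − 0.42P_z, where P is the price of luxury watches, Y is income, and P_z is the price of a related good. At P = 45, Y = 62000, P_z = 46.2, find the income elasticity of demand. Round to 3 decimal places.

Substituting, Q = 19 − 0.589(45)² + 0.046(62000) − 0.42(46.2) = 19 − 1192.725 + 2852 − 19.404 = 1658.871.
∂Q/∂Y = +0.046, so E_I = 0.046·(62000/1658.871) ≈ 1.719.
E_I > 1: normal good (luxury).

1.719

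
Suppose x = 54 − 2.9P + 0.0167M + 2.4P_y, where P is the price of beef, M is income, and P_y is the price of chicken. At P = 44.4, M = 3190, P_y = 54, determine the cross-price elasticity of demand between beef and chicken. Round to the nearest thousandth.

1.199

Evaluating quantity at (P, M, P_y) gives x = 54 − 2.9(44.4) + 0.0167(3190) + 2.4(54) = 54 − 128.76 + 53.273 + 129.6 = 108.113.
∂x/∂P_y = +2.4, so E_xy = 2.4·(54/108.113) ≈ 1.199.
E_xy > 0: the goods are substitutes.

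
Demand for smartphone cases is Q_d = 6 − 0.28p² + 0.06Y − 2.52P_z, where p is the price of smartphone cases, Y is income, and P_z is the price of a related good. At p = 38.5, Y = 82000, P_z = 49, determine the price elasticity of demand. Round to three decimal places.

-0.189

At the given point, Q_d = 6 − 0.28(38.5)² + 0.06(82000) − 2.52(49) = 6 − 415.03 + 4920 − 123.48 = 4387.49.
∂Q_d/∂p = −2·0.28·p = -21.56, so E_p = -21.56·(38.5/4387.49) ≈ -0.189.
|E_p| < 1: demand is inelastic.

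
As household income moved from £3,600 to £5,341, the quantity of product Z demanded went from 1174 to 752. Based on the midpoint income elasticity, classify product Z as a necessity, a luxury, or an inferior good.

inferior

%ΔQ = (752 − 1174)/[(1174+752)/2] = -422/963 ≈ -0.4382.
%ΔY = (5,341 − 3,600)/[(3,600+5,341)/2] = 1741/4470.5 ≈ 0.3894.
E_I = %ΔQ/%ΔY ≈ -1.125.
E_I < 0: inferior good.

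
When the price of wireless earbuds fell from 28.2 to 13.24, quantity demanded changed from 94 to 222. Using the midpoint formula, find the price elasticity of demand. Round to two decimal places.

%Δq = (222 − 94)/[(94 + 222)/2] = 128/158 ≈ 0.8101.
%Δp = (13.24 − 28.2)/[(28.2 + 13.24)/2] = -14.96/20.72 ≈ -0.7220.
Arc elasticity E = %Δq/%Δp ≈ 0.8101/-0.7220 ≈ -1.12.
|E| > 1: demand is elastic over this range.

-1.12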